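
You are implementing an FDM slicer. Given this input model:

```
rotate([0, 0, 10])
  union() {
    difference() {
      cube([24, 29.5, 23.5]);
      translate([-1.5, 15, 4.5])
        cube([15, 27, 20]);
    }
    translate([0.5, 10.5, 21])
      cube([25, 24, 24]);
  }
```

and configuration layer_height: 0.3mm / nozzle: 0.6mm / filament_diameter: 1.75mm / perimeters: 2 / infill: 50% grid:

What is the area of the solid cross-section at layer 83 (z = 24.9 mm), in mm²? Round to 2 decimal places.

600.00 mm²

At z = 24.9 mm: the cube does not reach this height (z outside [0, 23.5]); the cube at (-1.5, 15) does not reach this height (z outside [4.5, 24.5]); After the difference (first − rest): the first operand is absent here, so nothing remains; the cube at (0.5, 10.5) (footprint 25×24) is included at this height (area 600.00 mm²); Combining (union): only the 25×24 cube at (0.5, 10.5) is present, so the union is just that shape — area = 600.00 mm²; (rotated 10° about Z; rotation is an isometry so areas/perimeters/island counts are preserved). Overall, the cross-section is a single solid region. Net area = 600.00 mm².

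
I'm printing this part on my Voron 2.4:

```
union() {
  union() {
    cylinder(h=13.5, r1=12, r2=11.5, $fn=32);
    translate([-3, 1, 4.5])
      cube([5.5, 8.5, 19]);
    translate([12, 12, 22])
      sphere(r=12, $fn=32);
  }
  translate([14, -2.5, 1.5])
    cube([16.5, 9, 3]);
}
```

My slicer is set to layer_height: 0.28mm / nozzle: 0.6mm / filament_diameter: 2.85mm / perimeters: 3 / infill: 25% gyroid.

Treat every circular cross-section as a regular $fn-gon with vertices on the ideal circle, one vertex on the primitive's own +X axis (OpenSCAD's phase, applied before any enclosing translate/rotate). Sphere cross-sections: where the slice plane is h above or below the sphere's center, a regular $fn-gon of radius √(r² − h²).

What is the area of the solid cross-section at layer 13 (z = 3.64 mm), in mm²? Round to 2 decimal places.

587.95 mm²

At z = 3.64 mm: the cone: at t=0.270 of its height the radius interpolates to r₁+(r₂−r₁)t = 11.865, giving a regular 32-gon of that circumradius (area = (32/2)·11.865²·sin(360°/32) = 439.45 mm²); the cube at (-3, 1) does not reach this height (z outside [4.5, 23.5]); the sphere at (12, 12) is absent (|z−center|=18.360 > r=12); Taking the union: only the cone is present, so the union is just that shape — area = 439.45 mm²; the cube at (14, -2.5) (footprint 16.5×9) is included at this height (area 148.50 mm²); Combining (union): the 2 present regions are separate (no shared area or edge), so areas and boundary lengths simply add and each stays a separate island — area = 587.95 mm². Overall, the cross-section has 2 separate islands. Net area = 587.95 mm².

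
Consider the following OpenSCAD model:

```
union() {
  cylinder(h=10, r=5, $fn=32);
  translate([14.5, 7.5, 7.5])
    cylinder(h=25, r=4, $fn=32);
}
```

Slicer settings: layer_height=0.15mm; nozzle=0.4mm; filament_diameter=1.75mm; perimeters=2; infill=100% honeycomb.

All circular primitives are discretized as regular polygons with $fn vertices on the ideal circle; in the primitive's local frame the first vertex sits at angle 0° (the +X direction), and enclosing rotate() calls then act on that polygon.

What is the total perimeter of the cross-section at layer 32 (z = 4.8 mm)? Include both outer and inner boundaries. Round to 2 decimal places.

31.37 mm

At z = 4.8 mm: the r=5 cylinder contributes a regular 32-gon of circumradius 5 (perimeter = 2·32·5.000·sin(180°/32) = 31.37 mm); the cylinder at (14.5, 7.5) is absent (z outside [7.5, 32.5]); Taking the union: only the r=5 cylinder is present, so the union is just that shape — boundary = 31.37 mm. Overall, the cross-section is a single solid region. Total boundary length (outer) = 31.37 mm.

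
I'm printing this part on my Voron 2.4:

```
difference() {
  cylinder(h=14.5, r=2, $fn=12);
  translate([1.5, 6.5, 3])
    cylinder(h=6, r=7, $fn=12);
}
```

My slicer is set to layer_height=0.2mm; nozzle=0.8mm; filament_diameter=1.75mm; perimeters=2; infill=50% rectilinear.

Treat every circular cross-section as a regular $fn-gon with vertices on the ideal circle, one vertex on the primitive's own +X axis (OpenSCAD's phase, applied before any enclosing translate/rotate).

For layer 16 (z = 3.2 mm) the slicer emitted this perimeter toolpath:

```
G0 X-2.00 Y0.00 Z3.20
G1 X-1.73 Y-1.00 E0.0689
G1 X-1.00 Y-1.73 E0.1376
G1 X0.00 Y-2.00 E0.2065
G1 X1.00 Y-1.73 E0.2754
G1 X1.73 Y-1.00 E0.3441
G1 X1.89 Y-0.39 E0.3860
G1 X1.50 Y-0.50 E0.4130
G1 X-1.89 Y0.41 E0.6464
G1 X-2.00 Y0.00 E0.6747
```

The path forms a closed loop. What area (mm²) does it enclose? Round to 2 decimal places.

5.67 mm²

Apply the shoelace formula to the sequence of (X, Y) vertices; enclosed area = 5.67 mm².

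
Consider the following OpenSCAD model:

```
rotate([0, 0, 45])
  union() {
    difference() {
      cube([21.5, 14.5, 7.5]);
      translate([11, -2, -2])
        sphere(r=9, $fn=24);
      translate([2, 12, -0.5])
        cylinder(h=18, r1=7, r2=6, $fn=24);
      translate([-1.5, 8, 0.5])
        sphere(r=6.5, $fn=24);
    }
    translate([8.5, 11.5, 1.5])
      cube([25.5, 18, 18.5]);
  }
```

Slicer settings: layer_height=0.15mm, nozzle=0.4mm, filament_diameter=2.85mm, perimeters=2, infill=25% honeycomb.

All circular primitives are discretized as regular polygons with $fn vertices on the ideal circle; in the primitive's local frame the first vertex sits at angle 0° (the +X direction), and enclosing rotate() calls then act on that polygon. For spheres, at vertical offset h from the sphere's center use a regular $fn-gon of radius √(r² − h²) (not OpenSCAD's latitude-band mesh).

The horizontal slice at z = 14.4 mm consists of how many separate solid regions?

1

At z = 14.4 mm: the cube is not intersected at this z (z outside [0, 7.5]); the sphere at (11, -2) is not intersected at this z (|z−center|=16.400 > r=9); the cone at (2, 12): at t=0.828 of its height the radius interpolates to r₁+(r₂−r₁)t = 6.172, giving a regular 24-gon of that circumradius; the sphere at (-1.5, 8) is not intersected at this z (|z−center|=13.900 > r=6.5); Subtracting the remaining from the first: the first operand is absent here, so nothing remains; the cube at (8.5, 11.5) is present — its section is the full 25.5×18 rectangle; Taking the union: only the 25.5×18 cube at (8.5, 11.5) is present, so the union is just that shape — 1 connected region; (rotated 45° about Z; rotation is an isometry so areas/perimeters/island counts are preserved). The result has 1 disconnected region.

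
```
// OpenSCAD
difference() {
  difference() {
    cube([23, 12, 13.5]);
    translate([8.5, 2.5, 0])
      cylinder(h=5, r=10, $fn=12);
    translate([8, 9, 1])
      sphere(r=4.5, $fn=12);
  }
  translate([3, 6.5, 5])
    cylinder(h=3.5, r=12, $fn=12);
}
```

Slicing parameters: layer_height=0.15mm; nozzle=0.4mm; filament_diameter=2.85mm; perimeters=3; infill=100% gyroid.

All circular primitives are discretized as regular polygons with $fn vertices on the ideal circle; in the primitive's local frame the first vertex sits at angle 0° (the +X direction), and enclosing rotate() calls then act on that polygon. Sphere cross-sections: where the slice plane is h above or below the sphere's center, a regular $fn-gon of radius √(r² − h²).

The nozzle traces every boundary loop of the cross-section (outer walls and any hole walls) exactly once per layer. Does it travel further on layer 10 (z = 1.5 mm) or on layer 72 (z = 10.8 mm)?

layer 72 (z = 10.8 mm)

Layer 10 (z = 1.5): the 23×12 cube contributes its full rectangle (perimeter 70.00 mm); the r=10 cylinder at (8.5, 2.5) contributes a regular 12-gon of circumradius 10 (perimeter = 2·12·10.000·sin(180°/12) = 62.12 mm); the r=4.5 sphere at (8, 9) contributes a regular 12-gon of circumradius √(4.5²−0.5²) = 4.472 (perimeter = 2·12·4.472·sin(180°/12) = 27.78 mm); Subtracting the remaining from the first: starting from the 23×12 cube, the r=10 cylinder at (8.5, 2.5) partially overlaps it — only the 190.32 mm² overlap (of its 300.00 mm²) is removed, clipping the outline; the r=4.5 sphere at (8, 9) partially overlaps it — only the 0.66 mm² overlap (of its 60.00 mm²) is removed, clipping the outline — boundary = 60.44 mm; the cylinder at (3, 6.5) is not intersected at this z (z outside [5, 8.5]); Subtracting the remaining from the first: none of the subtracted shapes is present at this height, so that combined region is unchanged — boundary = 60.44 mm. So its perimeter = 60.44 mm. Layer 72 (z = 10.8): the cube is present — its section is the full 23×12 rectangle (perimeter 70.00 mm); the cylinder at (8.5, 2.5) is absent (z outside [0, 5]); the sphere at (8, 9) is absent (|z−center|=9.800 > r=4.5); Subtracting the remaining from the first: none of the subtracted shapes is present at this height, so the 23×12 cube is unchanged — boundary = 70.00 mm; the cylinder at (3, 6.5) is absent (z outside [5, 8.5]); After the difference (first − rest): none of the subtracted shapes is present at this height, so that combined region is unchanged — boundary = 70.00 mm. So its perimeter = 70.00 mm. Layer 72 is larger (70.00 vs 60.44 mm).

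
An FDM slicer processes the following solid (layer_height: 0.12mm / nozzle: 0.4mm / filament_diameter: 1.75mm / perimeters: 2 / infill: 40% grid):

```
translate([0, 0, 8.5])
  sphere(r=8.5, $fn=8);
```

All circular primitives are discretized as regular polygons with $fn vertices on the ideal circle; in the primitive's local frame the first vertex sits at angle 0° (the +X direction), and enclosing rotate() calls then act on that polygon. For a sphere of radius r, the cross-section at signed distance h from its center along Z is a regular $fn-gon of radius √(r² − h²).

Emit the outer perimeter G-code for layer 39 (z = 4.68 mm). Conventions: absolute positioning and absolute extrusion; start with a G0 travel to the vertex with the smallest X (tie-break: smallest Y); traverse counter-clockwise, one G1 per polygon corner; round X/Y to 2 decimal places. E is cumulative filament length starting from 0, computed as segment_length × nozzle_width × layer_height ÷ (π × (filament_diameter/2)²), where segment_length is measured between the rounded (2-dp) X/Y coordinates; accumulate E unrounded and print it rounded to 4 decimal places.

At z = 4.68 mm: the r=8.5 sphere slices to a regular 8-gon of circumradius 7.593 (√(r²−h²) with h=3.82 from center). The outline is a single polygon with 8 vertices. Extrusion per mm of travel: 0.4 × 0.12 / (π × 0.875²) = 0.019956. Accumulating E over each segment gives final E = 0.9277.

G0 X-7.59 Y0.00 Z4.68
G1 X-5.37 Y-5.37 E0.1160
G1 X0.00 Y-7.59 E0.2319
G1 X5.37 Y-5.37 E0.3479
G1 X7.59 Y0.00 E0.4638
G1 X5.37 Y5.37 E0.5798
G1 X0.00 Y7.59 E0.6958
G1 X-5.37 Y5.37 E0.8117
G1 X-7.59 Y0.00 E0.9277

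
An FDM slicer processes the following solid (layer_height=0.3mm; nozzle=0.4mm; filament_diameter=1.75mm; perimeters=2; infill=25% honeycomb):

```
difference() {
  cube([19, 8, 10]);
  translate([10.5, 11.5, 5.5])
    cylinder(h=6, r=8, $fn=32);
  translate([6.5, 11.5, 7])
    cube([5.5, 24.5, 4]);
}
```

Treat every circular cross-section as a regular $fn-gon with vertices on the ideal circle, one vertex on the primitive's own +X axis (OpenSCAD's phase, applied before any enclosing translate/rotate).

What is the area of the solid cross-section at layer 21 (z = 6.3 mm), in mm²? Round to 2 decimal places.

106.09 mm²

At z = 6.3 mm: the cube (footprint 19×8) is included at this height (area 152.00 mm²); the r=8 cylinder at (10.5, 11.5) contributes a regular 32-gon of circumradius 8 (area = (32/2)·8.000²·sin(360°/32) = 199.77 mm²); the cube at (6.5, 11.5) does not reach this height (z outside [7, 11]); Subtracting the remaining from the first: starting from the 19×8 cube (152.00 mm²), the r=8 cylinder at (10.5, 11.5) partially overlaps it — only the 45.91 mm² overlap (of its 199.77 mm²) is removed, clipping the outline — area = 106.09 mm². Overall, the cross-section is a single solid region. Net area = 106.09 mm².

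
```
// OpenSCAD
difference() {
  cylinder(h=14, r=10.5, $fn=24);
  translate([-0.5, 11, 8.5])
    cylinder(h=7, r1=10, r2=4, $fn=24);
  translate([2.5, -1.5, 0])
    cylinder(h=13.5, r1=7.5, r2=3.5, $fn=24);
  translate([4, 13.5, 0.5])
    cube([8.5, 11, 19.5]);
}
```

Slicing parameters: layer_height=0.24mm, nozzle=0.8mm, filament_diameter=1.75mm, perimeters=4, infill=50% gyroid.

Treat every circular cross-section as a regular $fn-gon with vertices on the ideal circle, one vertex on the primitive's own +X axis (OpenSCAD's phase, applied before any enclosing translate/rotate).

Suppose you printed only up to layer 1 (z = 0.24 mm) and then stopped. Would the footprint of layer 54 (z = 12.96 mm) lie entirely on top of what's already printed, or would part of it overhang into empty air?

part overhangs

Compare the two slices. At z = 0.24: the cylinder: section is a regular 24-gon, circumradius r=10.5 (area = (24/2)·10.500²·sin(360°/24) = 342.42 mm²); the cone at (-0.5, 11) is absent (z outside [8.5, 15.5]); the cone at (2.5, -1.5): at t=0.018 of its height the radius interpolates to r₁+(r₂−r₁)t = 7.429, giving a regular 24-gon of that circumradius (area = (24/2)·7.429²·sin(360°/24) = 171.41 mm²); the cube at (4, 13.5) is not intersected at this z (z outside [0.5, 20]); Subtracting the remaining from the first: starting from the r=10.5 cylinder (342.42 mm²), the cone at (2.5, -1.5) lies wholly inside it (removes its full 171.41 mm² and its 46.54 mm outline becomes a hole wall) — area = 171.01 mm². At z = 12.96: the cylinder: section is a regular 24-gon, circumradius r=10.5 (area = (24/2)·10.500²·sin(360°/24) = 342.42 mm²); the cone at (-0.5, 11): at t=0.637 of its height the radius interpolates to r₁+(r₂−r₁)t = 6.177, giving a regular 24-gon of that circumradius (area = (24/2)·6.177²·sin(360°/24) = 118.51 mm²); the cone at (2.5, -1.5) (r1=7.5→r2=3.5) has section circumradius 3.660 here — a regular 24-gon (area = (24/2)·3.660²·sin(360°/24) = 41.60 mm²); the 8.5×11 cube at (4, 13.5) contributes its full rectangle (area 93.50 mm²); Subtracting the remaining from the first: starting from the r=10.5 cylinder (342.42 mm²), the cone at (-0.5, 11) partially overlaps it — only the 45.19 mm² overlap (of its 118.51 mm²) is removed, clipping the outline; the cone at (2.5, -1.5) lies wholly inside it (removes its full 41.60 mm² and its 22.93 mm outline becomes a hole wall); the 8.5×11 cube at (4, 13.5) misses the remaining region (no effect) — area = 255.63 mm². Checking containment: at z = 12.96 the cross-section extends beyond the z = 0.24 cross-section by about 127.89 mm².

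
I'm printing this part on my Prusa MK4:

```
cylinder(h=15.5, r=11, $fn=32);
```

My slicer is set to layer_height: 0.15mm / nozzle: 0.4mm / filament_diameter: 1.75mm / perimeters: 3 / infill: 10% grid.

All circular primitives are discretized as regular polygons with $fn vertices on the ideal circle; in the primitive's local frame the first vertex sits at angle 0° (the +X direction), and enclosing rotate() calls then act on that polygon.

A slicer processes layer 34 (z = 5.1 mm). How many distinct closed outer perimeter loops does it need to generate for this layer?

At z = 5.1 mm: the r=11 cylinder gives a regular 32-gon of circumradius 11 (constant along its height). The result has 1 disconnected region.

1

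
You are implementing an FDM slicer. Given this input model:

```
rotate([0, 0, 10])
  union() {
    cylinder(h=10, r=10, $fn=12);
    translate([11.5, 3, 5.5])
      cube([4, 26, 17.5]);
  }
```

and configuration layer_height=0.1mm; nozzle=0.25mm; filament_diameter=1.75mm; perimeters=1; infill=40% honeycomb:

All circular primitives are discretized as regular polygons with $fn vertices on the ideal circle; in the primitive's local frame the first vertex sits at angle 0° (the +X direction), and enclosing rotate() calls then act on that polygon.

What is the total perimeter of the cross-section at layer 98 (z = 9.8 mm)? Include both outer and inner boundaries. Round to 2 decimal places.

At z = 9.8 mm: the cylinder: section is a regular 12-gon, circumradius r=10 (perimeter = 2·12·10.000·sin(180°/12) = 62.12 mm); the cube at (11.5, 3) is present — its section is the full 4×26 rectangle (perimeter 60.00 mm); Taking the union: the 2 present regions are separate (no shared area or edge), so areas and boundary lengths simply add and each stays a separate island — boundary = 122.12 mm; (rotated 10° about Z; rotation is an isometry so areas/perimeters/island counts are preserved). Overall, the cross-section has 2 separate islands. Total boundary length (outer) = 122.12 mm.

122.12 mm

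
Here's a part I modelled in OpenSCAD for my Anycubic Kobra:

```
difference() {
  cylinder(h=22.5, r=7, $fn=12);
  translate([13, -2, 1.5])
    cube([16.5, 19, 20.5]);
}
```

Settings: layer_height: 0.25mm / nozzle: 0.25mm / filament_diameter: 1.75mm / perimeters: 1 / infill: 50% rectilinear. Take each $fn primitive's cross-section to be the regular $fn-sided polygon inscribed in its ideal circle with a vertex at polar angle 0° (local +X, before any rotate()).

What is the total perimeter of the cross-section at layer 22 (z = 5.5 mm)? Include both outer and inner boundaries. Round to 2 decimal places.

43.48 mm

At z = 5.5 mm: the r=7 cylinder gives a regular 12-gon of circumradius 7 (constant along its height) (perimeter = 2·12·7.000·sin(180°/12) = 43.48 mm); the 16.5×19 cube at (13, -2) contributes its full rectangle (perimeter 71.00 mm); Subtracting the remaining from the first: starting from the r=7 cylinder, the 16.5×19 cube at (13, -2) misses the remaining region (no effect) — boundary = 43.48 mm. Overall, the cross-section is a single solid region. Total boundary length (outer) = 43.48 mm.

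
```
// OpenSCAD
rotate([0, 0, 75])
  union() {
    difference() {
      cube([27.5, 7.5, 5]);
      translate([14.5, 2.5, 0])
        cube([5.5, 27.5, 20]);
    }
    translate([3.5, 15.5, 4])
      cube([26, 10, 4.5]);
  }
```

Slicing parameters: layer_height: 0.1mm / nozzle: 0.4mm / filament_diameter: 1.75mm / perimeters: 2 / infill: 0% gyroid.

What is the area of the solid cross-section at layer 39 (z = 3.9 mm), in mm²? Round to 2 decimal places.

At z = 3.9 mm: the 27.5×7.5 cube contributes its full rectangle (area 206.25 mm²); the 5.5×27.5 cube at (14.5, 2.5) contributes its full rectangle (area 151.25 mm²); Taking the first minus the rest: starting from the 27.5×7.5 cube (206.25 mm²), the 5.5×27.5 cube at (14.5, 2.5) partially overlaps it — only the 27.50 mm² overlap (of its 151.25 mm²) is removed, clipping the outline — area = 178.75 mm²; the cube at (3.5, 15.5) does not reach this height (z outside [4, 8.5]); Taking the union: only that combined region is present, so the union is just that shape — area = 178.75 mm²; (whole slice rotated 75° about Z — lengths, areas and connectivity unchanged). Overall, the cross-section is a single solid region. Net area = 178.75 mm².

178.75 mm²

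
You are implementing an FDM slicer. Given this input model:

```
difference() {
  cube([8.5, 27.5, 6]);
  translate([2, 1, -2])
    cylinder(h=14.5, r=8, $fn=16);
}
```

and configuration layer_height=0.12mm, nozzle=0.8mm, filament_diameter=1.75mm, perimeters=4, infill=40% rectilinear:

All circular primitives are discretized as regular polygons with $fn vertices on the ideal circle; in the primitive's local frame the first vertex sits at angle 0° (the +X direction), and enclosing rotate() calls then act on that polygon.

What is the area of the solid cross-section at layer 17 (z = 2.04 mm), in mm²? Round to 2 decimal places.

At z = 2.04 mm: the cube is present — its section is the full 8.5×27.5 rectangle (area 233.75 mm²); the r=8 cylinder at (2, 1) contributes a regular 16-gon of circumradius 8 (area = (16/2)·8.000²·sin(360°/16) = 195.93 mm²); After the difference (first − rest): starting from the 8.5×27.5 cube (233.75 mm²), the r=8 cylinder at (2, 1) partially overlaps it — only the 68.83 mm² overlap (of its 195.93 mm²) is removed, clipping the outline — area = 164.92 mm². Overall, the cross-section is a single solid region. Net area = 164.92 mm².

164.92 mm²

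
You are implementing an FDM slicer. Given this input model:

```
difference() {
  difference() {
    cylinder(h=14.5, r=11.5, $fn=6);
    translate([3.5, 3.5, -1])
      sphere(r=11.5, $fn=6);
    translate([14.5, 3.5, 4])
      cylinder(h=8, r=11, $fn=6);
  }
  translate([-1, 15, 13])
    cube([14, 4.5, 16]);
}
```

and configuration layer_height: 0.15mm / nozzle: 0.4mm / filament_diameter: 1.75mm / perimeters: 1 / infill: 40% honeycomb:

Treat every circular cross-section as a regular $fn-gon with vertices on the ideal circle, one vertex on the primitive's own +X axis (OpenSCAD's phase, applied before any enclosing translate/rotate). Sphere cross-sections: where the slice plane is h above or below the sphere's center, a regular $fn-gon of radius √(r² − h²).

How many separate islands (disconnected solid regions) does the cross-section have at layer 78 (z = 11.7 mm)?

1

At z = 11.7 mm: the r=11.5 cylinder gives a regular 6-gon of circumradius 11.5 (constant along its height); the sphere at (3.5, 3.5) is absent (|z−center|=12.700 > r=11.5); the r=11 cylinder at (14.5, 3.5) contributes a regular 6-gon of circumradius 11; Subtracting the remaining from the first: starting from the r=11.5 cylinder, the r=11 cylinder at (14.5, 3.5) partially overlaps it — only the 51.89 mm² overlap (of its 314.37 mm²) is removed, clipping the outline — 1 connected region; the cube at (-1, 15) is not intersected at this z (z outside [13, 29]); After the difference (first − rest): none of the subtracted shapes is present at this height, so that combined region is unchanged — 1 connected region. Overall, the cross-section is a single solid region. Island count = 1.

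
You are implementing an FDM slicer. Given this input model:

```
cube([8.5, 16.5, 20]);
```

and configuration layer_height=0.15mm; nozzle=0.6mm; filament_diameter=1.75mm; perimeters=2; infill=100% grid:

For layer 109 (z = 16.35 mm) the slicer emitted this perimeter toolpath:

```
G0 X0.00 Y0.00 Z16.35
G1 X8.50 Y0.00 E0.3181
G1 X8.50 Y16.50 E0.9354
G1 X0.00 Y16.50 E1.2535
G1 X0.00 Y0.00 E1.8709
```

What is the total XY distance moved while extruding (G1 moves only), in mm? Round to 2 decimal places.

Sum the Euclidean lengths of each G1 segment: total = 50.00 mm.

50.00 mm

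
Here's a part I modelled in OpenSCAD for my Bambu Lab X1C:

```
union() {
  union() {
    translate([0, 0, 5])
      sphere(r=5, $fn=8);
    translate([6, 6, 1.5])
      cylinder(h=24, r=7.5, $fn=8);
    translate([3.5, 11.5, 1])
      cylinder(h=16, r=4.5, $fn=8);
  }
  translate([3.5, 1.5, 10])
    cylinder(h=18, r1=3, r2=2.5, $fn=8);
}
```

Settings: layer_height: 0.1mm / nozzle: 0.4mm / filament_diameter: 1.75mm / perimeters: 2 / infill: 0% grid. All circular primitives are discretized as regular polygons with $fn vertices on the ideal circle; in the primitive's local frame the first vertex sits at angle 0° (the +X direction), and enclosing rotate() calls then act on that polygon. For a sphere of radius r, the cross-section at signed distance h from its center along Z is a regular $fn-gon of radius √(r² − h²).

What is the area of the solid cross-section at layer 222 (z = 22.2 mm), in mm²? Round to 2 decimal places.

At z = 22.2 mm: the sphere is absent (|z−center|=17.200 > r=5); the r=7.5 cylinder at (6, 6) contributes a regular 8-gon of circumradius 7.5 (area = (8/2)·7.500²·sin(360°/8) = 159.10 mm²); the cylinder at (3.5, 11.5) is absent (z outside [1, 17]); Merging all regions: only the r=7.5 cylinder at (6, 6) is present, so the union is just that shape — area = 159.10 mm²; the cone at (3.5, 1.5): at t=0.678 of its height the radius interpolates to r₁+(r₂−r₁)t = 2.661, giving a regular 8-gon of that circumradius (area = (8/2)·2.661²·sin(360°/8) = 20.03 mm²); Taking the union: the regions partially overlap — summed areas 179.13 mm² minus the doubly-counted overlap 18.30 mm² gives 160.82 mm² — area = 160.82 mm². Overall, the cross-section is a single solid region. Net area = 160.82 mm².

160.82 mm²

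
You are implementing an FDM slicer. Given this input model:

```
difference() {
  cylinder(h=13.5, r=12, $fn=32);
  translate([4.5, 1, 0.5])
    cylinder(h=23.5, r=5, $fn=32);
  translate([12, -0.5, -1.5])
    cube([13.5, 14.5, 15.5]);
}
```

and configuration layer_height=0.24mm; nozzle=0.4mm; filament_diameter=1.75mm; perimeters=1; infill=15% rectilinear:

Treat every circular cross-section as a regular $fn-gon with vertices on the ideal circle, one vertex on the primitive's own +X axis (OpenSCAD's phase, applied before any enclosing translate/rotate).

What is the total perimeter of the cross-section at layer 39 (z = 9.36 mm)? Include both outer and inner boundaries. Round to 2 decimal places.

At z = 9.36 mm: the r=12 cylinder gives a regular 32-gon of circumradius 12 (constant along its height) (perimeter = 2·32·12.000·sin(180°/32) = 75.28 mm); the cylinder at (4.5, 1): section is a regular 32-gon, circumradius r=5 (perimeter = 2·32·5.000·sin(180°/32) = 31.37 mm); the cube at (12, -0.5) is present — its section is the full 13.5×14.5 rectangle (perimeter 56.00 mm); Subtracting the remaining from the first: starting from the r=12 cylinder, the r=5 cylinder at (4.5, 1) lies wholly inside it (removes its full 78.04 mm² and its 31.37 mm outline becomes a hole wall); the 13.5×14.5 cube at (12, -0.5) misses the remaining region (no effect) — boundary (outer + 1 inner loop) = 106.64 mm. Overall, the cross-section is one region with 1 hole. Total boundary length (outer + inner) = 106.64 mm.

106.64 mm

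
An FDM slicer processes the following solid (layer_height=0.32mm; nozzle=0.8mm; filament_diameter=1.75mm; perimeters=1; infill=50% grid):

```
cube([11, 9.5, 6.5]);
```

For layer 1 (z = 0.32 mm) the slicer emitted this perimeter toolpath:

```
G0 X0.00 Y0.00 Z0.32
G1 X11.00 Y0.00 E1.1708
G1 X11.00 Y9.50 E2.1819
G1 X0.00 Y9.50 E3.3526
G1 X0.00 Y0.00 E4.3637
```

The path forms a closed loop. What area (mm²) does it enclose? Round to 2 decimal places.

Apply the shoelace formula to the sequence of (X, Y) vertices; enclosed area = 104.50 mm².

104.50 mm²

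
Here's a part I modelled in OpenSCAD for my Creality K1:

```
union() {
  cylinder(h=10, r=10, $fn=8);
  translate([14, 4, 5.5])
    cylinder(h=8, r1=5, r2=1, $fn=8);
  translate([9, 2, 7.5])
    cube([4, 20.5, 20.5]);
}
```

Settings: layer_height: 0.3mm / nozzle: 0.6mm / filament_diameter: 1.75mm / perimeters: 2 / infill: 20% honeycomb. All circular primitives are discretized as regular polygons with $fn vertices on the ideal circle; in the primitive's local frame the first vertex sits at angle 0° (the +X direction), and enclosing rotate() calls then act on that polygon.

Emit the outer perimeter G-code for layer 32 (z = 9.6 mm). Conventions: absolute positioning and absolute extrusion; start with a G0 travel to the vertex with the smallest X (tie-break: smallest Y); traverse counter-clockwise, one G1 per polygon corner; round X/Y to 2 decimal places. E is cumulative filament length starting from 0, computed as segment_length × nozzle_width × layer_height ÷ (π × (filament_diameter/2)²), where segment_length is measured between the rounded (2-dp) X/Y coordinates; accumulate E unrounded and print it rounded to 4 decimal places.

G0 X-10.00 Y0.00 Z9.60
G1 X-7.07 Y-7.07 E0.5727
G1 X0.00 Y-10.00 E1.1454
G1 X7.07 Y-7.07 E1.7182
G1 X10.00 Y0.00 E2.2909
G1 X9.17 Y2.00 E2.4529
G1 X11.88 Y2.00 E2.6557
G1 X11.91 Y1.91 E2.6628
G1 X14.00 Y1.05 E2.8320
G1 X16.09 Y1.91 E3.0011
G1 X16.95 Y4.00 E3.1702
G1 X16.09 Y6.09 E3.3394
G1 X14.00 Y6.95 E3.5085
G1 X13.00 Y6.54 E3.5894
G1 X13.00 Y22.50 E4.7837
G1 X9.00 Y22.50 E5.0831
G1 X9.00 Y2.41 E6.5865
G1 X7.07 Y7.07 E6.9640
G1 X0.00 Y10.00 E7.5367
G1 X-7.07 Y7.07 E8.1094
G1 X-10.00 Y0.00 E8.6821

At z = 9.6 mm: the r=10 cylinder contributes a regular 8-gon of circumradius 10; the cone at (14, 4) contributes a regular 8-gon of circumradius 2.950 (interpolated between r1=5 and r2=1 at t=0.512); the cube at (9, 2) (footprint 4×20.5) is included at this height; Combining (union): the regions partially overlap (shared area 6.52 mm²), so overlapping operands fuse into one piece — 1 connected region. The outline is a single polygon with 20 vertices. Extrusion per mm of travel: 0.6 × 0.3 / (π × 0.875²) = 0.074835. Accumulating E over each segment gives final E = 8.6821.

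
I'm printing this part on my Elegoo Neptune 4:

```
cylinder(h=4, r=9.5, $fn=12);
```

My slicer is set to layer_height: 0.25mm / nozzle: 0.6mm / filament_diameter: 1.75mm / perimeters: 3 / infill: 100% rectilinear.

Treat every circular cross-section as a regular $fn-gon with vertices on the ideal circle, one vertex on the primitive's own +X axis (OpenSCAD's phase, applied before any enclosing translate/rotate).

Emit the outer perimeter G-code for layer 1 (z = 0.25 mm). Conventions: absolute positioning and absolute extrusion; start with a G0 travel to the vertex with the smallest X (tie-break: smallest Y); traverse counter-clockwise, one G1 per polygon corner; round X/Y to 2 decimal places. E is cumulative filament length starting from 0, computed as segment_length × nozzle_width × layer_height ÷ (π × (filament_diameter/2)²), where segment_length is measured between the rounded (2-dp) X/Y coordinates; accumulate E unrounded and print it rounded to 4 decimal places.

G0 X-9.50 Y0.00 Z0.25
G1 X-8.23 Y-4.75 E0.3066
G1 X-4.75 Y-8.23 E0.6135
G1 X0.00 Y-9.50 E0.9202
G1 X4.75 Y-8.23 E1.2268
G1 X8.23 Y-4.75 E1.5337
G1 X9.50 Y0.00 E1.8403
G1 X8.23 Y4.75 E2.1470
G1 X4.75 Y8.23 E2.4539
G1 X0.00 Y9.50 E2.7605
G1 X-4.75 Y8.23 E3.0671
G1 X-8.23 Y4.75 E3.3741
G1 X-9.50 Y0.00 E3.6807

At z = 0.25 mm: the r=9.5 cylinder contributes a regular 12-gon of circumradius 9.5. The outline is a single polygon with 12 vertices. Extrusion per mm of travel: 0.6 × 0.25 / (π × 0.875²) = 0.062363. Accumulating E over each segment gives final E = 3.6807.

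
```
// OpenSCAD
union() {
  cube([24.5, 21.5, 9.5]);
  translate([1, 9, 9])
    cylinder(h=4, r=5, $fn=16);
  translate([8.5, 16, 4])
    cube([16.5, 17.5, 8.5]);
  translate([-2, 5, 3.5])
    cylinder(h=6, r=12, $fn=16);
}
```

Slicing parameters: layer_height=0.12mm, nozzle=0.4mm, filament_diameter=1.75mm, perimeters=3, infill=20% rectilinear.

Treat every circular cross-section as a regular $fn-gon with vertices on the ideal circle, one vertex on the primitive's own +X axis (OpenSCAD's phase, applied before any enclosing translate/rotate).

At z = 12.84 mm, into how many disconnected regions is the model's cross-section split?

At z = 12.84 mm: the cube is not intersected at this z (z outside [0, 9.5]); the r=5 cylinder at (1, 9) gives a regular 16-gon of circumradius 5 (constant along its height); the cube at (8.5, 16) is absent (z outside [4, 12.5]); the cylinder at (-2, 5) does not reach this height (z outside [3.5, 9.5]); Combining (union): only the r=5 cylinder at (1, 9) is present, so the union is just that shape — 1 connected region. The result has 1 disconnected region.

1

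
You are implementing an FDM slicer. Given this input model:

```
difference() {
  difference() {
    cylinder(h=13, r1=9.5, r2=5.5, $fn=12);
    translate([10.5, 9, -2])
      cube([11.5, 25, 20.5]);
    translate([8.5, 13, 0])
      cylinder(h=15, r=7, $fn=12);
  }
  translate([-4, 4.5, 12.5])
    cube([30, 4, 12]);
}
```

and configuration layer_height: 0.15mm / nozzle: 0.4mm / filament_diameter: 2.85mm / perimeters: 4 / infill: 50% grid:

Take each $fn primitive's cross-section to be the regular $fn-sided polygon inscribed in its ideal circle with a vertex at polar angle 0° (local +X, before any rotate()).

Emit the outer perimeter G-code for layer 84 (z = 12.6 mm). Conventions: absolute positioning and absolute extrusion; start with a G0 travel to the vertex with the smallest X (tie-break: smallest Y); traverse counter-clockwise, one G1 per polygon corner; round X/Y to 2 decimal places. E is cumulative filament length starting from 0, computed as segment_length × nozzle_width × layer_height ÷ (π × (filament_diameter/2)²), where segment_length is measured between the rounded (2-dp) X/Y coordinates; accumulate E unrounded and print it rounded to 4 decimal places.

At z = 12.6 mm: the cone (r1=9.5→r2=5.5) has section circumradius 5.623 here — a regular 12-gon; the 11.5×25 cube at (10.5, 9) contributes its full rectangle; the cylinder at (8.5, 13): section is a regular 12-gon, circumradius r=7; Taking the first minus the rest: starting from the cone, the 11.5×25 cube at (10.5, 9) misses the remaining region (no effect); the r=7 cylinder at (8.5, 13) misses the remaining region (no effect) — 1 connected region; the cube at (-4, 4.5) (footprint 30×4) is included at this height; Subtracting the remaining from the first: starting from the result so far, the 30×4 cube at (-4, 4.5) partially overlaps it — only the 4.33 mm² overlap (of its 120.00 mm²) is removed, clipping the outline — 1 connected region. The outline is a single polygon with 11 vertices. Extrusion per mm of travel: 0.4 × 0.15 / (π × 1.425²) = 0.009405. Accumulating E over each segment gives final E = 0.3237.

G0 X-5.62 Y0.00 Z12.60
G1 X-4.87 Y-2.81 E0.0274
G1 X-2.81 Y-4.87 E0.0548
G1 X0.00 Y-5.62 E0.0821
G1 X2.81 Y-4.87 E0.1095
G1 X4.87 Y-2.81 E0.1369
G1 X5.62 Y0.00 E0.1642
G1 X4.87 Y2.81 E0.1916
G1 X3.18 Y4.50 E0.2140
G1 X-3.18 Y4.50 E0.2739
G1 X-4.87 Y2.81 E0.2963
G1 X-5.62 Y0.00 E0.3237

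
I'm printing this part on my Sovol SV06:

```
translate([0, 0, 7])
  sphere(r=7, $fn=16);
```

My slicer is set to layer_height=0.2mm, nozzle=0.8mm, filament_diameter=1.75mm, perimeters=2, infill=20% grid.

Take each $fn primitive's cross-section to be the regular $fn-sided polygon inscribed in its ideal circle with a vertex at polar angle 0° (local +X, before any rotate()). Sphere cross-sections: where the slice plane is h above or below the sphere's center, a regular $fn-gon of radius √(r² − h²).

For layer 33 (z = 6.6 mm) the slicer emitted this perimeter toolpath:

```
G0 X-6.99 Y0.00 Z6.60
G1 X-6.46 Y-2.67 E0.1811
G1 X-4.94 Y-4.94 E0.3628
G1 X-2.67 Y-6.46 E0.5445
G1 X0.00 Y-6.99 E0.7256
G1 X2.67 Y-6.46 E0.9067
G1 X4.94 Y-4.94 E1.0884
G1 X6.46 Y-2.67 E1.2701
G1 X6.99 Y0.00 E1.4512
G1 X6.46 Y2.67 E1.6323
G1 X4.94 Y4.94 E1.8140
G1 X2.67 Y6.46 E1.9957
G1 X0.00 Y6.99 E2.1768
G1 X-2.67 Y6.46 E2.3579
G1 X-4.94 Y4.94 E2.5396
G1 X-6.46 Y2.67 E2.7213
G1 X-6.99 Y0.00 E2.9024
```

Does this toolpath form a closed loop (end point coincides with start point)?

yes

Start point (G0): (-6.99, 0.00). End point (last G1): the path returns to the start — closed.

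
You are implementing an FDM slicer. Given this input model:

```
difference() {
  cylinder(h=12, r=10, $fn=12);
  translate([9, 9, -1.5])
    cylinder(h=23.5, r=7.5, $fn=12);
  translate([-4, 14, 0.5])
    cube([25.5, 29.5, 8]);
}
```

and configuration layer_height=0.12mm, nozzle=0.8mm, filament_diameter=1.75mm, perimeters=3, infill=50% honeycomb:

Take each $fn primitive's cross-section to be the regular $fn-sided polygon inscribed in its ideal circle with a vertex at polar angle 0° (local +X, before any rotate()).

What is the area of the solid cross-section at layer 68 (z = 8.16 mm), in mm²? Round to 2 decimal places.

266.30 mm²

At z = 8.16 mm: the r=10 cylinder contributes a regular 12-gon of circumradius 10 (area = (12/2)·10.000²·sin(360°/12) = 300.00 mm²); the r=7.5 cylinder at (9, 9) contributes a regular 12-gon of circumradius 7.5 (area = (12/2)·7.500²·sin(360°/12) = 168.75 mm²); the cube at (-4, 14) is present — its section is the full 25.5×29.5 rectangle (area 752.25 mm²); Taking the first minus the rest: starting from the r=10 cylinder (300.00 mm²), the r=7.5 cylinder at (9, 9) partially overlaps it — only the 33.70 mm² overlap (of its 168.75 mm²) is removed, clipping the outline; the 25.5×29.5 cube at (-4, 14) misses the remaining region (no effect) — area = 266.30 mm². Overall, the cross-section is a single solid region. Net area = 266.30 mm².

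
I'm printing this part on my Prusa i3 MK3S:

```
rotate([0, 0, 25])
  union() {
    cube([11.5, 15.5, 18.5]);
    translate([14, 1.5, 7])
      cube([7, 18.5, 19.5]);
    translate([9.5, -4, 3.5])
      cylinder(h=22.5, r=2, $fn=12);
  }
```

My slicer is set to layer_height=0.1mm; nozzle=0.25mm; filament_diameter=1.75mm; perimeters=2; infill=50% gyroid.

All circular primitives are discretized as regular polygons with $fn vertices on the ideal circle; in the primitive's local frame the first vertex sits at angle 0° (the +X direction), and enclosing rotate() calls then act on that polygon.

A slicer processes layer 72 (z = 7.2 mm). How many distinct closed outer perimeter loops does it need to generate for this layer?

At z = 7.2 mm: the cube (footprint 11.5×15.5) is included at this height; the cube at (14, 1.5) (footprint 7×18.5) is included at this height; the r=2 cylinder at (9.5, -4) contributes a regular 12-gon of circumradius 2; Merging all regions: the 3 present regions are separate (no shared area or edge), so areas and boundary lengths simply add and each stays a separate island — 3 connected regions; (rotated 25° about Z; rotation is an isometry so areas/perimeters/island counts are preserved). The result has 3 disconnected regions.

3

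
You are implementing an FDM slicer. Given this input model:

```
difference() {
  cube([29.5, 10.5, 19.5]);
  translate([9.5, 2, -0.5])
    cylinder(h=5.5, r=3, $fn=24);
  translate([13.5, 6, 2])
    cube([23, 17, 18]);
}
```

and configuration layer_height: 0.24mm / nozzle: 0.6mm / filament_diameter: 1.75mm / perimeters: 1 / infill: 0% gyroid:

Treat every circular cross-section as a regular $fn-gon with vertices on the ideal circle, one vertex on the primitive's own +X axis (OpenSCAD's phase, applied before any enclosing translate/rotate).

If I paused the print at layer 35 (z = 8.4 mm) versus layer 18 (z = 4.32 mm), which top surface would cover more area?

layer 35 (z = 8.4 mm)

Layer 35 (z = 8.4): the cube is present — its section is the full 29.5×10.5 rectangle (area 309.75 mm²); the cylinder at (9.5, 2) is not intersected at this z (z outside [-0.5, 5]); the cube at (13.5, 6) is present — its section is the full 23×17 rectangle (area 391.00 mm²); Subtracting the remaining from the first: starting from the 29.5×10.5 cube (309.75 mm²), the 23×17 cube at (13.5, 6) partially overlaps it — only the 72.00 mm² overlap (of its 391.00 mm²) is removed, clipping the outline — area = 237.75 mm². So its area = 237.75 mm². Layer 18 (z = 4.32): the cube is present — its section is the full 29.5×10.5 rectangle (area 309.75 mm²); the cylinder at (9.5, 2): section is a regular 24-gon, circumradius r=3 (area = (24/2)·3.000²·sin(360°/24) = 27.95 mm²); the 23×17 cube at (13.5, 6) contributes its full rectangle (area 391.00 mm²); Taking the first minus the rest: starting from the 29.5×10.5 cube (309.75 mm²), the r=3 cylinder at (9.5, 2) partially overlaps it — only the 24.94 mm² overlap (of its 27.95 mm²) is removed, clipping the outline; the 23×17 cube at (13.5, 6) partially overlaps it — only the 72.00 mm² overlap (of its 391.00 mm²) is removed, clipping the outline — area = 212.81 mm². So its area = 212.81 mm². Layer 35 is larger (237.75 vs 212.81 mm²).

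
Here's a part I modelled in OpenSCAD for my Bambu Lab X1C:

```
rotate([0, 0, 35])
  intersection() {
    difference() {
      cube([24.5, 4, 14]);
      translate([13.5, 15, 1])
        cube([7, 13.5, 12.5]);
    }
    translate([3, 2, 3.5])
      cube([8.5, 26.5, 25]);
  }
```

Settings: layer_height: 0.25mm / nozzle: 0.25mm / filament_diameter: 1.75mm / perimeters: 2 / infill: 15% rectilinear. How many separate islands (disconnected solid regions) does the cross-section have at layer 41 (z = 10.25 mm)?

At z = 10.25 mm: the cube is present — its section is the full 24.5×4 rectangle; the cube at (13.5, 15) is present — its section is the full 7×13.5 rectangle; After the difference (first − rest): starting from the 24.5×4 cube, the 7×13.5 cube at (13.5, 15) misses the remaining region (no effect) — 1 connected region; the cube at (3, 2) is present — its section is the full 8.5×26.5 rectangle; After intersecting: the 8.5×26.5 cube at (3, 2) partially overlaps that combined region; clipping to the common part keeps 17.00 mm² — 1 connected region; (whole slice rotated 35° about Z — lengths, areas and connectivity unchanged). Overall, the cross-section is a single solid region. Island count = 1.

1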